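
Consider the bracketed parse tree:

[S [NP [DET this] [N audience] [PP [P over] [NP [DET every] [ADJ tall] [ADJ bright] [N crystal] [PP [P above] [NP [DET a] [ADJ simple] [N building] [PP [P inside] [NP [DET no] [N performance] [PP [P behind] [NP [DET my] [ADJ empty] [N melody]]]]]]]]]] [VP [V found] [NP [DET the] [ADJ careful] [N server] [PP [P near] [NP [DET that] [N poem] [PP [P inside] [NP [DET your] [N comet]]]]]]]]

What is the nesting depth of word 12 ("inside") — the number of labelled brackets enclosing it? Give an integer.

8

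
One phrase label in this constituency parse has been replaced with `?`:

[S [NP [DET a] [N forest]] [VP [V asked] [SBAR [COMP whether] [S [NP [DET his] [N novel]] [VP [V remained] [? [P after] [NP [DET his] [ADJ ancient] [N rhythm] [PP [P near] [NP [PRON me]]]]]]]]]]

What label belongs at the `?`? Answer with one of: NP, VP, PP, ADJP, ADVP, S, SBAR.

The `?` node immediately contains: P 'after', NP. That is the internal structure of a prepositional phrase, so the label is PP.

PP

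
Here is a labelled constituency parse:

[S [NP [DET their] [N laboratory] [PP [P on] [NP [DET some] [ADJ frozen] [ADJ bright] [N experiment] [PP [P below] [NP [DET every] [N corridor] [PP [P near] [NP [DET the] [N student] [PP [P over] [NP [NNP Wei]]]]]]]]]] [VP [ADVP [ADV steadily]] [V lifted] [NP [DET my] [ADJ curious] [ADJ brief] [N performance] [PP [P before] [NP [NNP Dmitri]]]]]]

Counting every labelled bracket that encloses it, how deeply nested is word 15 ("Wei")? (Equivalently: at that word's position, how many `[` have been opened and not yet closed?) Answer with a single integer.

11

The word sits inside NNP, which is inside NP, inside PP, inside NP, inside PP, inside NP, inside PP, inside NP, inside PP, inside NP, inside S — 11 brackets in all.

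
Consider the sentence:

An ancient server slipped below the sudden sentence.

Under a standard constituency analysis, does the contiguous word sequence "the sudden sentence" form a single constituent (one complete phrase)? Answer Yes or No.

Yes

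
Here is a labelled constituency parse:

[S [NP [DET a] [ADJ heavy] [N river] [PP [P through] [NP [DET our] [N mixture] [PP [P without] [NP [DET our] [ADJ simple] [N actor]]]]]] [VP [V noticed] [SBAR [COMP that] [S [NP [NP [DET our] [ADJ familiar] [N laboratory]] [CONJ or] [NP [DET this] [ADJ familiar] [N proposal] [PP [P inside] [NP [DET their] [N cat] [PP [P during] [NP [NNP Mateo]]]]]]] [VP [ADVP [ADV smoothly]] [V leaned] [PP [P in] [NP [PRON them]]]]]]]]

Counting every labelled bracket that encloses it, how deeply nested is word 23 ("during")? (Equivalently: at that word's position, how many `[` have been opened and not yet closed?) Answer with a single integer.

10

Counting open brackets not yet closed at "during": [S [VP [SBAR [S [NP [NP [PP [NP [PP [P = 10.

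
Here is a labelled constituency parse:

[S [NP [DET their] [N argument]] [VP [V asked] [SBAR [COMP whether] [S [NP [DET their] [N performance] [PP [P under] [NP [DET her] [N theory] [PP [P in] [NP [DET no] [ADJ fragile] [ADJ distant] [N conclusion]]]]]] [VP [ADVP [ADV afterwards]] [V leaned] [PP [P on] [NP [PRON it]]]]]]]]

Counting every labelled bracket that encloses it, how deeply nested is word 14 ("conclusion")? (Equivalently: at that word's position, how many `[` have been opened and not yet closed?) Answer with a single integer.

10

Counting open brackets not yet closed at "conclusion": [S [VP [SBAR [S [NP [PP [NP [PP [NP [N = 10.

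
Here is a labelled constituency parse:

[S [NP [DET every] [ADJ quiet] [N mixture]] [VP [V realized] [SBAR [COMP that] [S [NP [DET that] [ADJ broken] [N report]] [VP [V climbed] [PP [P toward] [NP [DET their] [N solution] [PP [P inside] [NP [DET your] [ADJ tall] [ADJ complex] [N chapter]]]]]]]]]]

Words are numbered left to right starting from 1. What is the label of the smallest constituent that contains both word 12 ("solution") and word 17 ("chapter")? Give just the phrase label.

NP

Word 12 lies under S → VP → SBAR → S → VP → PP → NP → N; word 17 lies under S → VP → SBAR → S → VP → PP → NP → PP → NP → N. The lowest shared node is the NP.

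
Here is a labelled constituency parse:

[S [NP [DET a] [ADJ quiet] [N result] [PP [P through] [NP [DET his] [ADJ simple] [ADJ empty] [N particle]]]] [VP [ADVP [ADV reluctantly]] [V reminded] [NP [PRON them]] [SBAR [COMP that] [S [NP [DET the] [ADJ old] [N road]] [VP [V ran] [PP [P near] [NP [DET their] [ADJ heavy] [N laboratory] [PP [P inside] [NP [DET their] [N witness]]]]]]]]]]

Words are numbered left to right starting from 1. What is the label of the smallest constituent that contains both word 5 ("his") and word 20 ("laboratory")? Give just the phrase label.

S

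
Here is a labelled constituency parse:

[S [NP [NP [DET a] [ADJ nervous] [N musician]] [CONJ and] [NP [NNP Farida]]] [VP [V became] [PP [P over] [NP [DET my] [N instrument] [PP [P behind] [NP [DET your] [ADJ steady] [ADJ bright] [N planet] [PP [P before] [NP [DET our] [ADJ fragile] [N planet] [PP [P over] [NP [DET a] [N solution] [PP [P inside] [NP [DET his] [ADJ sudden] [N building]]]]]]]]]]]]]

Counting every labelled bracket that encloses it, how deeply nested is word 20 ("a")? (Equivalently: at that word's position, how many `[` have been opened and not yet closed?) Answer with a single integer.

11

Counting open brackets not yet closed at "a": [S [VP [PP [NP [PP [NP [PP [NP [PP [NP [DET = 11.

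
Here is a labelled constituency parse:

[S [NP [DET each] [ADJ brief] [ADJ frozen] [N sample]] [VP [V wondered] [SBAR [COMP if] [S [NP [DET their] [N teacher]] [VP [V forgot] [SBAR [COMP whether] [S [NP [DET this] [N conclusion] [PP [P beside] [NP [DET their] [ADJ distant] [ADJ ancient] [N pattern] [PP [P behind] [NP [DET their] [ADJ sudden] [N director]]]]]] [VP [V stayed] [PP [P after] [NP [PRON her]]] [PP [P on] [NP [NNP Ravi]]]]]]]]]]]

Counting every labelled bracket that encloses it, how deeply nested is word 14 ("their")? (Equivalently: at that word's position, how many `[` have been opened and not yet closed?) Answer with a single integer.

Path from the root down to the word: S → VP → SBAR → S → VP → SBAR → S → NP → PP → NP → DET. That is 11 enclosing brackets.

11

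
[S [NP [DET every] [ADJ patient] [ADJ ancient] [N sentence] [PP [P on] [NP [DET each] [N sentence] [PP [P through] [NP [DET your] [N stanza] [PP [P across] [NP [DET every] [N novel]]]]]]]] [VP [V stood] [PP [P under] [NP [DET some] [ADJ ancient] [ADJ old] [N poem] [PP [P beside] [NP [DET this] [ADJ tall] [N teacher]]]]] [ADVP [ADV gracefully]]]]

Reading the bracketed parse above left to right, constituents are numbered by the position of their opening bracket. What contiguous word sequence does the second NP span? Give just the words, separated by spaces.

Opening `[NP` markers occur at word positions 1, 6, 9, 12, 16, 21; the second of these opens the constituent [NP each sentence through your stanza across every novel].

each sentence through your stanza across every novel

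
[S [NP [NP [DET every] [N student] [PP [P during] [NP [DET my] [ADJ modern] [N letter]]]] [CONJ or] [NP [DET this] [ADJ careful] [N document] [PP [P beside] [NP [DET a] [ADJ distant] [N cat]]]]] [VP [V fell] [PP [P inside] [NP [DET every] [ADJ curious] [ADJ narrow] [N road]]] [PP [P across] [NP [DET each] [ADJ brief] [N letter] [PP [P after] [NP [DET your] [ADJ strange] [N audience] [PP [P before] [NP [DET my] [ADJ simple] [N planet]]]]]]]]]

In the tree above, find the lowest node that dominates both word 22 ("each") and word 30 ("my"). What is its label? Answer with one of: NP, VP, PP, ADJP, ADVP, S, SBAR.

Word 22 lies under S → VP → PP → NP → DET; word 30 lies under S → VP → PP → NP → PP → NP → PP → NP → DET. The lowest shared node is the NP.

NP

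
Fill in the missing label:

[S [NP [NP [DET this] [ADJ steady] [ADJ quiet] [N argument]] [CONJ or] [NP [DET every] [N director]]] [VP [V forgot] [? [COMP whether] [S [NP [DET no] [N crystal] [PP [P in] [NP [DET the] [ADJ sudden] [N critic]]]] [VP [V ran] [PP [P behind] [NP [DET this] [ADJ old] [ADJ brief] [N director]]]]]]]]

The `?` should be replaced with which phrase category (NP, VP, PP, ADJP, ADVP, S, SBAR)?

SBAR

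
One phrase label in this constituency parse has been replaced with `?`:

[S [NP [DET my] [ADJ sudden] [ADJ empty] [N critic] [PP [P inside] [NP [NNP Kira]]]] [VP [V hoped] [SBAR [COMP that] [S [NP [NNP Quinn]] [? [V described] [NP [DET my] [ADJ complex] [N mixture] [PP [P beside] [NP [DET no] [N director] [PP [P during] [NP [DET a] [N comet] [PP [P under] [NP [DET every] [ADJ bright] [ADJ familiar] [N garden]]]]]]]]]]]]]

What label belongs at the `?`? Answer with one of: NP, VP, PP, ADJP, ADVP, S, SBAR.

VP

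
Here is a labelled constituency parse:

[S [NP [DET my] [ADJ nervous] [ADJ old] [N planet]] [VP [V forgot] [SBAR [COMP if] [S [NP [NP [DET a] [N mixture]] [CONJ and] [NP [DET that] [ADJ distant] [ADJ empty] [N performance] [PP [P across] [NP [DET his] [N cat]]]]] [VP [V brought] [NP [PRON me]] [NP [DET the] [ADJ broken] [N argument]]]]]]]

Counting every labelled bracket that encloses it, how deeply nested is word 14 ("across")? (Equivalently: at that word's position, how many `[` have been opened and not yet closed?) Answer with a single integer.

8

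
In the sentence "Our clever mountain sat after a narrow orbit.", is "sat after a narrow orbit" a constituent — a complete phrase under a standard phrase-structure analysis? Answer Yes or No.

The sequence corresponds to a single VP node — the verb phrase "sat after a narrow orbit".

Yes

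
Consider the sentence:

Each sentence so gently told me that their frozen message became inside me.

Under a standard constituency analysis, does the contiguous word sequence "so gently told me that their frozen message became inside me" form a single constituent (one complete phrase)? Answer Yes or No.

Yes

The sequence corresponds to a single VP node — the verb phrase "so gently told me that their frozen message became inside me".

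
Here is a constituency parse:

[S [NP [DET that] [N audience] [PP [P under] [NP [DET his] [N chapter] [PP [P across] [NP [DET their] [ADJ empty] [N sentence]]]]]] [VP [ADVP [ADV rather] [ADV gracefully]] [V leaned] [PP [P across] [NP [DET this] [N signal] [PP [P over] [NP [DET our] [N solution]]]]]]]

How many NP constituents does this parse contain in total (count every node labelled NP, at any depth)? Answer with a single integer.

5

The NP constituents are: [NP that audience under his chapter across their empty sentence]; [NP his chapter across their empty sentence]; [NP their empty sentence]; [NP this signal over our solution]; [NP our solution]. Total: 5.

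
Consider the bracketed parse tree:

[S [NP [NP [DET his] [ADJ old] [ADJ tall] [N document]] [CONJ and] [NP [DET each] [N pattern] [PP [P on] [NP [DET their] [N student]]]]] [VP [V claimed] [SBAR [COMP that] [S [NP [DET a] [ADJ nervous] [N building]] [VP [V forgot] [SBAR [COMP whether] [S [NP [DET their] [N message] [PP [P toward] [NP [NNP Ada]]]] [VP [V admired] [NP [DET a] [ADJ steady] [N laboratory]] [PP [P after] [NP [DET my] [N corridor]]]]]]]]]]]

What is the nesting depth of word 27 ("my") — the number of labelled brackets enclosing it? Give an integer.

11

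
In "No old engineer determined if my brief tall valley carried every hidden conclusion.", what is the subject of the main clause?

no old engineer

"no old engineer" is the NP that combines with the VP headed by "determined" to form the main clause — the subject.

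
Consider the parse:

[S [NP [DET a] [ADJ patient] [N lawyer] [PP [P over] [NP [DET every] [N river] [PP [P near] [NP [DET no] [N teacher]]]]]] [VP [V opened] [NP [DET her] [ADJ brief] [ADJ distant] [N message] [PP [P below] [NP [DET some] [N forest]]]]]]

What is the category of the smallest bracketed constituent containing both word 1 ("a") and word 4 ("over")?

NP

Both words fall inside [NP a patient lawyer over every river near no teacher] (words 1–9), and no smaller constituent contains them both. Label: NP.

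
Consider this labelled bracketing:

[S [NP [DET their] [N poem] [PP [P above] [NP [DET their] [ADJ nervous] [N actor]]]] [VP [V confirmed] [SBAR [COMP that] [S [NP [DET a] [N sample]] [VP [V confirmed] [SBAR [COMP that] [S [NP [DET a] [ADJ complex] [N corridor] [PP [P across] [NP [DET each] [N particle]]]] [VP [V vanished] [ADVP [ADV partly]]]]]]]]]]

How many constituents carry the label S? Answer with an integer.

3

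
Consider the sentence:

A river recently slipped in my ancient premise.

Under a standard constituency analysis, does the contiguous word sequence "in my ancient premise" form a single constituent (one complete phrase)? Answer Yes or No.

Yes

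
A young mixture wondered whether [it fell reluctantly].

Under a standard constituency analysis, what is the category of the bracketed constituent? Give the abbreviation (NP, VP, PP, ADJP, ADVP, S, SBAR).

S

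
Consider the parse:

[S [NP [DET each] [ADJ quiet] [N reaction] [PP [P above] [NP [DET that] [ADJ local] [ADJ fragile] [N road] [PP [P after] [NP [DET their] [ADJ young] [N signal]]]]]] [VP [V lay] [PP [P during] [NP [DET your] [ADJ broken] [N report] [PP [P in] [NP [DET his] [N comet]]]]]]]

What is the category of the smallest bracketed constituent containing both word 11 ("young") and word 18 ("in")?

S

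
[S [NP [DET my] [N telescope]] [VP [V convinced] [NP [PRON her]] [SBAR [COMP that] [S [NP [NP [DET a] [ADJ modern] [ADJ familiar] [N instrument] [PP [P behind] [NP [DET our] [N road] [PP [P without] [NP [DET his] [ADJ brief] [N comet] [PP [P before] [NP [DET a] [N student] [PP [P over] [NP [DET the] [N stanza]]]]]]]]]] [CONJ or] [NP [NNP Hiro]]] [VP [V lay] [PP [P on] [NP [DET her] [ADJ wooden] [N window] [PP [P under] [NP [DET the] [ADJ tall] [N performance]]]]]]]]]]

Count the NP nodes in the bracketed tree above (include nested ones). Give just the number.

11

Listing each NP by its span: [NP my telescope]; [NP her]; [NP a modern familiar instrument behind our road without his brief comet before a student over the stanza or Hiro]; [NP a modern familiar instrument behind our road without his brief comet before a student over the stanza]; [NP our road without his brief comet before a student over the stanza]; [NP his brief comet before a student over the stanza] … — that makes 11.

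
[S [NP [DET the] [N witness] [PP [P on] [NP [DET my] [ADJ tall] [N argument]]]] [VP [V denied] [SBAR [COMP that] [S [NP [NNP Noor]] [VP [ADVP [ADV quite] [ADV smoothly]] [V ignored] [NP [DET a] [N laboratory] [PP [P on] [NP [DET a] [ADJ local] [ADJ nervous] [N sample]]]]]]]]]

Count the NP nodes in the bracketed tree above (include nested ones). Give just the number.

5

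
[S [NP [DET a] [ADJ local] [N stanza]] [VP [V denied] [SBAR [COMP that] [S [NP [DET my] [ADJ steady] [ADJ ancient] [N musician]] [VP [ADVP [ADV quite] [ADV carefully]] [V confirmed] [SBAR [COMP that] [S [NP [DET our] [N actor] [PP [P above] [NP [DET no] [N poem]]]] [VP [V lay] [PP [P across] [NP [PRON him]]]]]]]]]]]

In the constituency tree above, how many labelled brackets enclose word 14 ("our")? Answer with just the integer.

Path from the root down to the word: S → VP → SBAR → S → VP → SBAR → S → NP → DET. That is 9 enclosing brackets.

9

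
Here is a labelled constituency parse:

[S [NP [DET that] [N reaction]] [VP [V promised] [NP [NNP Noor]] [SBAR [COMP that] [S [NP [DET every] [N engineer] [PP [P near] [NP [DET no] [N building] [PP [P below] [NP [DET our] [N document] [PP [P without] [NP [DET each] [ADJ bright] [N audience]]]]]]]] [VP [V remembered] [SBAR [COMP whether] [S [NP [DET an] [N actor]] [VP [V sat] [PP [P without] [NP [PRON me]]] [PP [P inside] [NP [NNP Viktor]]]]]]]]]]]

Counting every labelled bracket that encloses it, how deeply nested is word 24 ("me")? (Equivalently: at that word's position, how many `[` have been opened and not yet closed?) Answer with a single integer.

11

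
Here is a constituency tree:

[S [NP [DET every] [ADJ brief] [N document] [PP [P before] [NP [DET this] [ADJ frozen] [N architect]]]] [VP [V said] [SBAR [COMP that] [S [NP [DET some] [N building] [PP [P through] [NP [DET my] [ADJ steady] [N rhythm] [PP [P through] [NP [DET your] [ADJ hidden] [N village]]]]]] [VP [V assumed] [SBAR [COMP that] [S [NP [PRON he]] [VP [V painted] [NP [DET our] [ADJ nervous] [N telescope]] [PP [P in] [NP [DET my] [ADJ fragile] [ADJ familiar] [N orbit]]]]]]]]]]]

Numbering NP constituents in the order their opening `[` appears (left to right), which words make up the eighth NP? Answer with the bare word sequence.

my fragile familiar orbit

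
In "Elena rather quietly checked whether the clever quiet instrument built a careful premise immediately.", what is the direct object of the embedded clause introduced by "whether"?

The verb of the embedded clause introduced by "whether" is "built"; its direct object is the NP "a careful premise".

a careful premise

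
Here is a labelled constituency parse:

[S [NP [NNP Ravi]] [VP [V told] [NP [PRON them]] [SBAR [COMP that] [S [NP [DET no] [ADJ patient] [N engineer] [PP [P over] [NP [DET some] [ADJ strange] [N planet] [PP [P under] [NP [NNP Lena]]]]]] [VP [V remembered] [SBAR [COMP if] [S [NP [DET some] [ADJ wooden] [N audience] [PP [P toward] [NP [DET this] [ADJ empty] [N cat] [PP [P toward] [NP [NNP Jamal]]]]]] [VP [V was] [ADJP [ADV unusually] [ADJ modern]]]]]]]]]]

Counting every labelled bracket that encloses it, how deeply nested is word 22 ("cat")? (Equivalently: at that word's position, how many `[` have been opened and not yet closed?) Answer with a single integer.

11

The word sits inside N, which is inside NP, inside PP, inside NP, inside S, inside SBAR, inside VP, inside S, inside SBAR, inside VP, inside S — 11 brackets in all.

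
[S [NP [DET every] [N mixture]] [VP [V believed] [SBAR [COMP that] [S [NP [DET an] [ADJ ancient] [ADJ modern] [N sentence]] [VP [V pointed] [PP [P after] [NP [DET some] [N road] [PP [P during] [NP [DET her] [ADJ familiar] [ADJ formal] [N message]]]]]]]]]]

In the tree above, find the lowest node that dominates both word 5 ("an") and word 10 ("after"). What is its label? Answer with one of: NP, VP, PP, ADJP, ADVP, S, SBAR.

S

Both words fall inside [S an ancient modern sentence pointed after some road during her familiar formal message] (words 5–17), and no smaller constituent contains them both. Label: S.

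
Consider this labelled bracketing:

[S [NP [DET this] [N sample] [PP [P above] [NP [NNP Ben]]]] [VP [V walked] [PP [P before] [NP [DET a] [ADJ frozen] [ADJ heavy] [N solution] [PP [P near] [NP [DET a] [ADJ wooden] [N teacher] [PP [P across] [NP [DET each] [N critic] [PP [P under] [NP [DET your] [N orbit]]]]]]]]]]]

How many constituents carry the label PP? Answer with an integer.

Listing each PP by its span: [PP above Ben]; [PP before a frozen heavy solution near a wooden teacher across each critic under your orbit]; [PP near a wooden teacher across each critic under your orbit]; [PP across each critic under your orbit]; [PP under your orbit] — that makes 5.

5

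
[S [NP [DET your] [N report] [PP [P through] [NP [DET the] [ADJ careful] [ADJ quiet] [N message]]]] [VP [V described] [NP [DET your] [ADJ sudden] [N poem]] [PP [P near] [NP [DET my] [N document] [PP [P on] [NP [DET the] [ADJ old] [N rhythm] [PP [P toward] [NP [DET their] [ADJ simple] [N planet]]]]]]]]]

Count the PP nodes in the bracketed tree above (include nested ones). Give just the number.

4

The PP constituents are: [PP through the careful quiet message]; [PP near my document on the old rhythm toward their simple planet]; [PP on the old rhythm toward their simple planet]; [PP toward their simple planet]. Total: 4.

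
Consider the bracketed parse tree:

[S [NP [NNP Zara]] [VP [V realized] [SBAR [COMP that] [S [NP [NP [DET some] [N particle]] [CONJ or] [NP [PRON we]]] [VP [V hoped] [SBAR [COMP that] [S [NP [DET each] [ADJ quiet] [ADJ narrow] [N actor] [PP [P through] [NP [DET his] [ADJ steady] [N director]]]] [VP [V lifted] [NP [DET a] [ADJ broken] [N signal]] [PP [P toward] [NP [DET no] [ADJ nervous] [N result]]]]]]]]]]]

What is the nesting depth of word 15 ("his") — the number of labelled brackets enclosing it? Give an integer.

Path from the root down to the word: S → VP → SBAR → S → VP → SBAR → S → NP → PP → NP → DET. That is 11 enclosing brackets.

11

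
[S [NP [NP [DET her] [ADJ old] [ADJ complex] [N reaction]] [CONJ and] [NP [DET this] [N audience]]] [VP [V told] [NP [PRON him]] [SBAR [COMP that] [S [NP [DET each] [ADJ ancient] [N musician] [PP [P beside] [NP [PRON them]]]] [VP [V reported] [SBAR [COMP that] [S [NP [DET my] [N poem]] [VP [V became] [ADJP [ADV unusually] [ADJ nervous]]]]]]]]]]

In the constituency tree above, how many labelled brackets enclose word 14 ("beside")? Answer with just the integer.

7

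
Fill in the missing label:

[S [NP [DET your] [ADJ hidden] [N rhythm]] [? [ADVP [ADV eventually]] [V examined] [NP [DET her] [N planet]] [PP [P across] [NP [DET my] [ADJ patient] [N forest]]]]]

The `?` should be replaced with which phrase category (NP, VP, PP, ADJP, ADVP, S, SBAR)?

VP

The `?` node immediately contains: ADVP, V 'examined', NP, PP. That is the internal structure of a verb phrase, so the label is VP.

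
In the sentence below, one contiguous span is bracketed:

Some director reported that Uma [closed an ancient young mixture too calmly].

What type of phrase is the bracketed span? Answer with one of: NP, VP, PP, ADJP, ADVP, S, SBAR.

VP

"closed" is the head of the bracketed span, so the span is a verb phrase: VP.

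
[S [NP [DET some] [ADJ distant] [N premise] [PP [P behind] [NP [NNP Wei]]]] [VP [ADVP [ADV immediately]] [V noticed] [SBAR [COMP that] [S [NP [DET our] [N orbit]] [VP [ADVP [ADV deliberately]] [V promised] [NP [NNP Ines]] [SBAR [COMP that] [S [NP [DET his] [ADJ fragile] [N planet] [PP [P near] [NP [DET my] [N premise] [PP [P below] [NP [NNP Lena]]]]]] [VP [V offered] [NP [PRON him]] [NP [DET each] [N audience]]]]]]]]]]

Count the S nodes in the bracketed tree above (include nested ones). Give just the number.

3

Listing each S by its span: [S some distant premise behind Wei immediately noticed that our orbit deliberately promised Ines that his fragile planet near my premise below Lena offered him each audience]; [S our orbit deliberately promised Ines that his fragile planet near my premise below Lena offered him each audience]; [S his fragile planet near my premise below Lena offered him each audience] — that makes 3.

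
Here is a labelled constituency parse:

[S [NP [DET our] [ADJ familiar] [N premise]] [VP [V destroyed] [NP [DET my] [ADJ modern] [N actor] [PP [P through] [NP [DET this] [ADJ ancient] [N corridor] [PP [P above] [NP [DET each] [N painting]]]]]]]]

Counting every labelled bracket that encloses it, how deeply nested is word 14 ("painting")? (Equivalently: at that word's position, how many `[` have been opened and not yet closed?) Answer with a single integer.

Counting open brackets not yet closed at "painting": [S [VP [NP [PP [NP [PP [NP [N = 8.

8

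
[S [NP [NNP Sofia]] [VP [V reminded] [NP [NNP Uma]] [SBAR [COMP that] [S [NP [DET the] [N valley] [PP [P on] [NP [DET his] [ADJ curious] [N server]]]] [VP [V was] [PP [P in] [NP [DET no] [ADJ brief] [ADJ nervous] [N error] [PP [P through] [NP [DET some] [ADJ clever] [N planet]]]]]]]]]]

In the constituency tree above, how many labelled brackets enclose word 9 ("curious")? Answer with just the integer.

8

Counting open brackets not yet closed at "curious": [S [VP [SBAR [S [NP [PP [NP [ADJ = 8.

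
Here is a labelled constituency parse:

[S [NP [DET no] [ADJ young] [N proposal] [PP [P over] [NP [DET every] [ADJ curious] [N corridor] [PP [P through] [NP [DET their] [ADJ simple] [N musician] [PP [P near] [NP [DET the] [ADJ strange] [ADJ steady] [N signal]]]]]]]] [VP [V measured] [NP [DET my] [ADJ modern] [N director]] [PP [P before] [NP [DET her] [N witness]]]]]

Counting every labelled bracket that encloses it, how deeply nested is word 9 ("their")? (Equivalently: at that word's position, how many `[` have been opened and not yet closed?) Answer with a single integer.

Counting open brackets not yet closed at "their": [S [NP [PP [NP [PP [NP [DET = 7.

7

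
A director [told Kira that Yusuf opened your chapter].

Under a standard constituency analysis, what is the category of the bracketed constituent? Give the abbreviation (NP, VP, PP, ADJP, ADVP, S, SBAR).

The span is built around the verb "told" — a verb phrase (VP).

VP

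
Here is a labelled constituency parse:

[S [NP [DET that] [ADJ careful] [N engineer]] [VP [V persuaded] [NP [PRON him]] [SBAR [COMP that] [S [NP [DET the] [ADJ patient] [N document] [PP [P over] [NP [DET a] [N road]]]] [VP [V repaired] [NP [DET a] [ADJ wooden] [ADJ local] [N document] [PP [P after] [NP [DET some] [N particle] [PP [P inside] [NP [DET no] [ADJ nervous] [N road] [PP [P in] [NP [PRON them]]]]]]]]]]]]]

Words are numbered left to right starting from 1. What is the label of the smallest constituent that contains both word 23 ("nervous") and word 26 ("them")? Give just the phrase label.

NP

Both words fall inside [NP no nervous road in them] (words 22–26), and no smaller constituent contains them both. Label: NP.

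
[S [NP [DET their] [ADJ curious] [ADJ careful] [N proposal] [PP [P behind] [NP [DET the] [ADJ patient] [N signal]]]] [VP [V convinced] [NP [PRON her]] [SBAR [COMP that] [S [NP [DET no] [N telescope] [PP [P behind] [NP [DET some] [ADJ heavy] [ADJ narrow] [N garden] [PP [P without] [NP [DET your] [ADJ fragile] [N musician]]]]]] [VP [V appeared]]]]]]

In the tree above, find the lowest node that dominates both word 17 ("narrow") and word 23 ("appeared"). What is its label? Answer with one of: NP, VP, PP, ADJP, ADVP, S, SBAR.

Both words fall inside [S no telescope behind some heavy narrow garden without your fragile musician appeared] (words 12–23), and no smaller constituent contains them both. Label: S.

S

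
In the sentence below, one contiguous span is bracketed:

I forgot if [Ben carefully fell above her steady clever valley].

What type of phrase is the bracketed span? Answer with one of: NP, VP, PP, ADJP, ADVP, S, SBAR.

The span is built around the head "fell" — a clause (S).

S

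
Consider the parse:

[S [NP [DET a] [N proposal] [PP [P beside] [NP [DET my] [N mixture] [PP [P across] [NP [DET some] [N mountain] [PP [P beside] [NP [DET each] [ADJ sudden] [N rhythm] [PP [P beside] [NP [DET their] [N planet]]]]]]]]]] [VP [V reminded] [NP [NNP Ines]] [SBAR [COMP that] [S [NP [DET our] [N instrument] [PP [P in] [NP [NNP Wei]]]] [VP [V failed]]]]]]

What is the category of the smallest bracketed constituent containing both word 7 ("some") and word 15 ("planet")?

Both words fall inside [NP some mountain beside each sudden rhythm beside their planet] (words 7–15), and no smaller constituent contains them both. Label: NP.

NP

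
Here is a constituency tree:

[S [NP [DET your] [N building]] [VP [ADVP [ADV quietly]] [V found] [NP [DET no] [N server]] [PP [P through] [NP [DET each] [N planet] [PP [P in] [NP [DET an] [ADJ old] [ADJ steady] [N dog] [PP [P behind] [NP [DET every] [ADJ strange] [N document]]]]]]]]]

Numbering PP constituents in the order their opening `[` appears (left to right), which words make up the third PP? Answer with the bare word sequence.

behind every strange document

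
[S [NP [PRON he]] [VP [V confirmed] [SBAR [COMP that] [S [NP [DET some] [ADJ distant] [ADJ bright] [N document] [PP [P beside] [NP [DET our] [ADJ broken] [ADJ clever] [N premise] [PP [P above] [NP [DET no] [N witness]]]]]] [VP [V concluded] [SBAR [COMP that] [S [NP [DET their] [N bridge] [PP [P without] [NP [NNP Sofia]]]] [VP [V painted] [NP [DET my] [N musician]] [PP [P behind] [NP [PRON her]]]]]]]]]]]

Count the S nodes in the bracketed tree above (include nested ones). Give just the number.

Scanning left to right, an opening `[S` appears at word positions 1, 4, 18 — 3 in total.

3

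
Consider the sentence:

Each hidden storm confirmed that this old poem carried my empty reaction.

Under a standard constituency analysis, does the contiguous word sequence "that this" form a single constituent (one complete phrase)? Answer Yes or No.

No

"that" belongs to the complementizer "that" while "this" belongs to the clause "this old poem carried my empty reaction"; a span that runs across that boundary is not a single phrase.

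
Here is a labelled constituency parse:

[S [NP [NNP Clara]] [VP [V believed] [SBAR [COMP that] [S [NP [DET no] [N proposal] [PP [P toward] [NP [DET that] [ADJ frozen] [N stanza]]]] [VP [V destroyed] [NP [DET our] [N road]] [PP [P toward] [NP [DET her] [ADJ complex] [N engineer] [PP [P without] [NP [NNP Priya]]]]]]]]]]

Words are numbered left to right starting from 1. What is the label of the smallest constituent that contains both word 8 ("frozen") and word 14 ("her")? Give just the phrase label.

S

The smallest bracket enclosing both words is [S no proposal toward that frozen stanza destroyed our road toward her complex engineer without Priya], so the label is S.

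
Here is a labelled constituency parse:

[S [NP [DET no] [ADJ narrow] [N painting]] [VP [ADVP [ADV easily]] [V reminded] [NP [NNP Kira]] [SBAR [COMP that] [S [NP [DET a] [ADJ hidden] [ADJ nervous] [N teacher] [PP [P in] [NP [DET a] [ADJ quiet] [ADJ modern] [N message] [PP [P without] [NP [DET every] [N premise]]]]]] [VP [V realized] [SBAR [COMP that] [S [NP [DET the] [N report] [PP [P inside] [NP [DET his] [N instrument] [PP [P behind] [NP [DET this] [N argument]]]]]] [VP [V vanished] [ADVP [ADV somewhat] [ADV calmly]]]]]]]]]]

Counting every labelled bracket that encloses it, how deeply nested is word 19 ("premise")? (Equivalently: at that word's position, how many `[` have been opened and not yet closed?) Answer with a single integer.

Counting open brackets not yet closed at "premise": [S [VP [SBAR [S [NP [PP [NP [PP [NP [N = 10.

10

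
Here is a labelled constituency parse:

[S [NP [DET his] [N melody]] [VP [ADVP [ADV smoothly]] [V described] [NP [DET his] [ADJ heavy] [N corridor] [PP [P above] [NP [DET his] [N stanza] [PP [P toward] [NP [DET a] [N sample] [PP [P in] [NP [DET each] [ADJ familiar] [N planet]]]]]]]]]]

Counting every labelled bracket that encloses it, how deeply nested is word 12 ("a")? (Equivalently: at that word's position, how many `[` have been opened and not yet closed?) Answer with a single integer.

8

The word sits inside DET, which is inside NP, inside PP, inside NP, inside PP, inside NP, inside VP, inside S — 8 brackets in all.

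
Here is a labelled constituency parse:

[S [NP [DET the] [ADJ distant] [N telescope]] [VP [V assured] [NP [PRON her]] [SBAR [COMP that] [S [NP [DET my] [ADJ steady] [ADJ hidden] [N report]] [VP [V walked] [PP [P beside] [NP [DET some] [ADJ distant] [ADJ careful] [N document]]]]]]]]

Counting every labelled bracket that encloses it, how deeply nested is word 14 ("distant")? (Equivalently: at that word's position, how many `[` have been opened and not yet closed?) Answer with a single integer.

8

The word sits inside ADJ, which is inside NP, inside PP, inside VP, inside S, inside SBAR, inside VP, inside S — 8 brackets in all.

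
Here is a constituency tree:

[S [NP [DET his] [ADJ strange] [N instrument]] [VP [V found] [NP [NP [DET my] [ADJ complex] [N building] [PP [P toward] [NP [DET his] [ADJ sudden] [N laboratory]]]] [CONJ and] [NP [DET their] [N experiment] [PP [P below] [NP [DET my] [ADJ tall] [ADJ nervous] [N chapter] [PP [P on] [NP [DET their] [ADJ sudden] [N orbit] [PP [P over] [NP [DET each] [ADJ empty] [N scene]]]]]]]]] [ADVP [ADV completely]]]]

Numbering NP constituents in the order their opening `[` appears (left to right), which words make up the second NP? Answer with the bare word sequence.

my complex building toward his sudden laboratory and their experiment below my tall nervous chapter on their sudden orbit over each empty scene

The NP opening brackets appear, in order, over: "his strange instrument"; "my complex building toward his sudden laboratory and their experiment below my tall nervous chapter on their sudden orbit over each empty scene"; "my complex building toward his sudden laboratory"; "his sudden laboratory"; "their experiment below my tall nervous chapter on their sudden orbit over each empty scene"; "my tall nervous chapter on their sudden orbit over each empty scene"; "their sudden orbit over each empty scene"; "each empty scene". The second one spans "my complex building toward his sudden laboratory and their experiment below my tall nervous chapter on their sudden orbit over each empty scene".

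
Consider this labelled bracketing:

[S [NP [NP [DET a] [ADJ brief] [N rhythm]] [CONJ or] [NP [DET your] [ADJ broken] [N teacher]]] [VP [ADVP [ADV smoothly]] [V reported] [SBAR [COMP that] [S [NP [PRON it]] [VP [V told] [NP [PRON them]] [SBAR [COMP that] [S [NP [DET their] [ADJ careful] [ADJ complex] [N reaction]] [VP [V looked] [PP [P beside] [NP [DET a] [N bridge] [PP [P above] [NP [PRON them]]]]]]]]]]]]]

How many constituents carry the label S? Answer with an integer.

3

The S constituents are: [S a brief rhythm or your broken teacher smoothly reported that it told them that their careful complex reaction looked beside a bridge above them]; [S it told them that their careful complex reaction looked beside a bridge above them]; [S their careful complex reaction looked beside a bridge above them]. Total: 3.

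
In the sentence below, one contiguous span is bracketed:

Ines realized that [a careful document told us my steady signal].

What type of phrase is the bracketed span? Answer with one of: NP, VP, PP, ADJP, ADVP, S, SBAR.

The span is built around the head "told" — a clause (S).

S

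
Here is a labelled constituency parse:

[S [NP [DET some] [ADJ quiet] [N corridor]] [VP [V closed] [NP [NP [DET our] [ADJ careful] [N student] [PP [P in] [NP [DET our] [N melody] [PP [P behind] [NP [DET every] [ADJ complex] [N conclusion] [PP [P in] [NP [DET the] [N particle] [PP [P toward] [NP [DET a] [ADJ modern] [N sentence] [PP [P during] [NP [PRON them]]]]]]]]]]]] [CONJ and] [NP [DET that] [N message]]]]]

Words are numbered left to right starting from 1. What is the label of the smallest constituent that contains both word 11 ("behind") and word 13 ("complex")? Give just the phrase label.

The smallest bracket enclosing both words is [PP behind every complex conclusion in the particle toward a modern sentence during them], so the label is PP.

PP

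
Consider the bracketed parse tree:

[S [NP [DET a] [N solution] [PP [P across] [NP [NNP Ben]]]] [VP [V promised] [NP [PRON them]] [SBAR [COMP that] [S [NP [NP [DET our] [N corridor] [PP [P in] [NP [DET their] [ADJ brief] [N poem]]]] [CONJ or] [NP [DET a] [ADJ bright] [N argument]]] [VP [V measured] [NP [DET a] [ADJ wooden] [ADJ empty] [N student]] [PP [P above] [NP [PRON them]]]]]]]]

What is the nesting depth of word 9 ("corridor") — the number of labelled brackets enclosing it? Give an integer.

7

Path from the root down to the word: S → VP → SBAR → S → NP → NP → N. That is 7 enclosing brackets.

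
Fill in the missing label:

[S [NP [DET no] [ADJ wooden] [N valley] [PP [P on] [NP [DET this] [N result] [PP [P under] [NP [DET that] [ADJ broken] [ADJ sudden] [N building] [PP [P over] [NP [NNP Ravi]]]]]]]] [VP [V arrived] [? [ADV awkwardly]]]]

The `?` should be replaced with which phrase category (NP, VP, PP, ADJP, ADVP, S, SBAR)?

Looking at what the `?` directly dominates — ADV 'awkwardly' — this is an adverb phrase (ADVP).

ADVP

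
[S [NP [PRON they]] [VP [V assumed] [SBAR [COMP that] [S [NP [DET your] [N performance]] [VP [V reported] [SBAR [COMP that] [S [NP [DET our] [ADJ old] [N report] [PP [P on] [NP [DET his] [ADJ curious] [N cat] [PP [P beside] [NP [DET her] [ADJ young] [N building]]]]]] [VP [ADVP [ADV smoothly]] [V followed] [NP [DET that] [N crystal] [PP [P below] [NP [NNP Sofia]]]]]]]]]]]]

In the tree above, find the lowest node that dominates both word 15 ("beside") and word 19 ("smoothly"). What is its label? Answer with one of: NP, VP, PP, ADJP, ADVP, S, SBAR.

Both words fall inside [S our old report on his curious cat beside her young building smoothly followed that crystal below Sofia] (words 8–24), and no smaller constituent contains them both. Label: S.

S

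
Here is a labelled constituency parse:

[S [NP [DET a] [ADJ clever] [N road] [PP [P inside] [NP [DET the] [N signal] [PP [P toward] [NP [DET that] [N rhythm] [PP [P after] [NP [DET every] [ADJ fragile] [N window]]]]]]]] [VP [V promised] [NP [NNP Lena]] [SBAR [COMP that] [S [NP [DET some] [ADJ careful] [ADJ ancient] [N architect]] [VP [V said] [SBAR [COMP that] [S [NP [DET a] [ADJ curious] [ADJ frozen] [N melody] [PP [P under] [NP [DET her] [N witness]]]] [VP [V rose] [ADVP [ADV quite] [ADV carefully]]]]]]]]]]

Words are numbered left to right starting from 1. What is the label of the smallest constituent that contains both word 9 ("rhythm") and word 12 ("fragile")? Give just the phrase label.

Word 9 lies under S → NP → PP → NP → PP → NP → N; word 12 lies under S → NP → PP → NP → PP → NP → PP → NP → ADJ. The lowest shared node is the NP.

NP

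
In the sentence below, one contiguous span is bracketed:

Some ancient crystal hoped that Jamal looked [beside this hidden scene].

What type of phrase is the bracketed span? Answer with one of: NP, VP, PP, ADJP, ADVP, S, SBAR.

"beside" is the head of the bracketed span, so the span is a prepositional phrase: PP.

PP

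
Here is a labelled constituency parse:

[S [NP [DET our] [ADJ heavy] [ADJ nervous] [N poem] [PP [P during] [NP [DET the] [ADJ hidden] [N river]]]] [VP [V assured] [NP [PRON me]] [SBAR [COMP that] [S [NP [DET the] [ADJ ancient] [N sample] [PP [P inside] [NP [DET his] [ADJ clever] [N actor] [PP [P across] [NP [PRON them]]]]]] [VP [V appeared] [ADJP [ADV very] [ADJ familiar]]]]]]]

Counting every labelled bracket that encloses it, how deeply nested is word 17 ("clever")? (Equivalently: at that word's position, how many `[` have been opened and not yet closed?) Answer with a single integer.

8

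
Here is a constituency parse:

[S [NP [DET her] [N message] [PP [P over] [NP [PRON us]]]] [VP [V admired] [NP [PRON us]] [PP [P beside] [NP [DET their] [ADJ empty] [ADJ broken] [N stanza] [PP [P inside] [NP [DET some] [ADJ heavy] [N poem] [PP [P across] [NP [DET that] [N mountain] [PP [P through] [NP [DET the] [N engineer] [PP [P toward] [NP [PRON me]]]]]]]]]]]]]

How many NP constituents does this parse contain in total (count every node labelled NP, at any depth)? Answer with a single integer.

Listing each NP by its span: [NP her message over us]; [NP us]; [NP us]; [NP their empty broken stanza inside some heavy poem across that mountain through the engineer toward me]; [NP some heavy poem across that mountain through the engineer toward me]; [NP that mountain through the engineer toward me] … — that makes 8.

8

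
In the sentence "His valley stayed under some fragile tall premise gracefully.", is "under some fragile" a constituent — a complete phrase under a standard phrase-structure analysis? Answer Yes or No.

No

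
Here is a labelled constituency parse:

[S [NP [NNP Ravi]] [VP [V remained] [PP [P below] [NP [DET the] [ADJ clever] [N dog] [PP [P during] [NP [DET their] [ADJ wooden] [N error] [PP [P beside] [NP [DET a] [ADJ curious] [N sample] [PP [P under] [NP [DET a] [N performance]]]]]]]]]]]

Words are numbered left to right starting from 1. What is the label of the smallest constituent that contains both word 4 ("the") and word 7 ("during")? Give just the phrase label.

NP

Word 4 lies under S → VP → PP → NP → DET; word 7 lies under S → VP → PP → NP → PP → P. The lowest shared node is the NP.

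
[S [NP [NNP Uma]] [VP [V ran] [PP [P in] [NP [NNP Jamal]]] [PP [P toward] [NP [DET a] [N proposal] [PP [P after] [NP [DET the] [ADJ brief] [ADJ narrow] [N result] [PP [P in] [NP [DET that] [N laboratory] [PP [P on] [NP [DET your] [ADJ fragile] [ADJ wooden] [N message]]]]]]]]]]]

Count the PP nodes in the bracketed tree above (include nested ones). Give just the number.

5

The PP constituents are: [PP in Jamal]; [PP toward a proposal after the brief narrow result in that laboratory on your fragile wooden message]; [PP after the brief narrow result in that laboratory on your fragile wooden message]; [PP in that laboratory on your fragile wooden message]; [PP on your fragile wooden message]. Total: 5.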